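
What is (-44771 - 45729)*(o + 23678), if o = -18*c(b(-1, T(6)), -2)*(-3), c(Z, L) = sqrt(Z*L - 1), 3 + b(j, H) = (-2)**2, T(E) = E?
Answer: -2142859000 - 4887000*I*sqrt(3) ≈ -2.1429e+9 - 8.4645e+6*I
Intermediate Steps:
b(j, H) = 1 (b(j, H) = -3 + (-2)**2 = -3 + 4 = 1)
c(Z, L) = sqrt(-1 + L*Z) (c(Z, L) = sqrt(L*Z - 1) = sqrt(-1 + L*Z))
o = 54*I*sqrt(3) (o = -18*sqrt(-1 - 2*1)*(-3) = -18*sqrt(-1 - 2)*(-3) = -18*I*sqrt(3)*(-3) = 54*I*sqrt(3) ≈ 93.531*I)
(-44771 - 45729)*(o + 23678) = (-44771 - 45729)*(54*I*sqrt(3) + 23678) = -90500*(23678 + 54*I*sqrt(3)) = -2142859000 - 4887000*I*sqrt(3)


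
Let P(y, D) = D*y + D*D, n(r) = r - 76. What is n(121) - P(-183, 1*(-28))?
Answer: -5863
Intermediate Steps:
n(r) = -76 + r
P(y, D) = D² + D*y (P(y, D) = D*y + D² = D² + D*y)
n(121) - P(-183, 1*(-28)) = (-76 + 121) - 1*(-28)*(1*(-28) - 183) = 45 - (-28)*(-28 - 183) = 45 - (-28)*(-211) = 45 - 1*5908 = 45 - 5908 = -5863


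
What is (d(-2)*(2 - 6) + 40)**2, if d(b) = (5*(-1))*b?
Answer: 0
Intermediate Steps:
d(b) = -5*b
(d(-2)*(2 - 6) + 40)**2 = ((-5*(-2))*(2 - 6) + 40)**2 = (10*(-4) + 40)**2 = (-40 + 40)**2 = 0**2 = 0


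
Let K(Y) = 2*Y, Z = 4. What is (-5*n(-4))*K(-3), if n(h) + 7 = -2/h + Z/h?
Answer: -225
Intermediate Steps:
n(h) = -7 + 2/h (n(h) = -7 + (-2/h + 4/h) = -7 + 2/h)
(-5*n(-4))*K(-3) = (-5*(-7 + 2/(-4)))*(2*(-3)) = -5*(-7 + 2*(-¼))*(-6) = -5*(-7 - ½)*(-6) = -5*(-15/2)*(-6) = (75/2)*(-6) = -225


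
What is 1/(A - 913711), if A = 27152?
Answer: -1/886559 ≈ -1.1280e-6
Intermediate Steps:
1/(A - 913711) = 1/(27152 - 913711) = 1/(-886559) = -1/886559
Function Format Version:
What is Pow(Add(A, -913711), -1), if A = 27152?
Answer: Rational(-1, 886559) ≈ -1.1280e-6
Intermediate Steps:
Pow(Add(A, -913711), -1) = Pow(Add(27152, -913711), -1) = Pow(-886559, -1) = Rational(-1, 886559)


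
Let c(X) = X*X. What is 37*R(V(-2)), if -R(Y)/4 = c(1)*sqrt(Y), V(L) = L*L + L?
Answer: -148*sqrt(2) ≈ -209.30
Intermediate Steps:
V(L) = L + L**2 (V(L) = L**2 + L = L + L**2)
c(X) = X**2
R(Y) = -4*sqrt(Y) (R(Y) = -4*1**2*sqrt(Y) = -4*sqrt(Y))
37*R(V(-2)) = 37*(-4*sqrt(2)) = -148*sqrt(2)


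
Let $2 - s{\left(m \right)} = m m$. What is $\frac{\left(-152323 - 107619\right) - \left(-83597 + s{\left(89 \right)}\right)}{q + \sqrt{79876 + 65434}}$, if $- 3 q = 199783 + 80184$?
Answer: $\frac{141461165826}{78380213299} + \frac{1515834 \sqrt{145310}}{78380213299} \approx 1.8122$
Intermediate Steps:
$s{\left(m \right)} = 2 - m^{2}$ ($s{\left(m \right)} = 2 - m m = 2 - m^{2}$)
$q = - \frac{279967}{3}$ ($q = - \frac{199783 + 80184}{3} = \left(- \frac{1}{3}\right) 279967 = - \frac{279967}{3} \approx -93322.0$)
$\frac{\left(-152323 - 107619\right) - \left(-83597 + s{\left(89 \right)}\right)}{q + \sqrt{79876 + 65434}} = \frac{\left(-152323 - 107619\right) + \left(83597 - \left(2 - 89^{2}\right)\right)}{- \frac{279967}{3} + \sqrt{79876 + 65434}} = \frac{\left(-152323 - 107619\right) + \left(83597 - \left(2 - 7921\right)\right)}{- \frac{279967}{3} + \sqrt{145310}} = \frac{-259942 + \left(83597 - \left(2 - 7921\right)\right)}{- \frac{279967}{3} + \sqrt{145310}} = \frac{-259942 + \left(83597 - -7919\right)}{- \frac{279967}{3} + \sqrt{145310}} = \frac{-259942 + \left(83597 + 7919\right)}{- \frac{279967}{3} + \sqrt{145310}} = \frac{-259942 + 91516}{- \frac{279967}{3} + \sqrt{145310}} = - \frac{168426}{- \frac{279967}{3} + \sqrt{145310}}$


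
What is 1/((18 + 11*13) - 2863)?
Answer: -1/2702 ≈ -0.00037010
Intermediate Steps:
1/((18 + 11*13) - 2863) = 1/((18 + 143) - 2863) = 1/(161 - 2863) = 1/(-2702) = -1/2702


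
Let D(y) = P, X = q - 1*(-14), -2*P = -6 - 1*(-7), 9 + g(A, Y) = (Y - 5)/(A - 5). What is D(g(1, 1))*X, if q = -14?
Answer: 0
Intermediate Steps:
g(A, Y) = -9 + (-5 + Y)/(-5 + A) (g(A, Y) = -9 + (Y - 5)/(A - 5) = -9 + (-5 + Y)/(-5 + A))
P = -1/2 (P = -(-6 - 1*(-7))/2 = -(-6 + 7)/2 = -1/2*1 = -1/2 ≈ -0.50000)
X = 0 (X = -14 - 1*(-14) = -14 + 14 = 0)
D(y) = -1/2
D(g(1, 1))*X = -1/2*0 = 0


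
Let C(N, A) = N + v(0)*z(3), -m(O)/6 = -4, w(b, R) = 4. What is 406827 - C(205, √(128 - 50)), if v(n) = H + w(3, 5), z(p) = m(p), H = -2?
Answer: 406574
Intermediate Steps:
m(O) = 24 (m(O) = -6*(-4) = 24)
z(p) = 24
v(n) = 2 (v(n) = -2 + 4 = 2)
C(N, A) = 48 + N (C(N, A) = N + 2*24 = N + 48 = 48 + N)
406827 - C(205, √(128 - 50)) = 406827 - (48 + 205) = 406827 - 1*253 = 406827 - 253 = 406574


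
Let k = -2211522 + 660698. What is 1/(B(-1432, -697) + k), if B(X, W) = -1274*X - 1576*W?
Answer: 1/1372016 ≈ 7.2885e-7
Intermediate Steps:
k = -1550824
B(X, W) = -1576*W - 1274*X
1/(B(-1432, -697) + k) = 1/((-1576*(-697) - 1274*(-1432)) - 1550824) = 1/((1098472 + 1824368) - 1550824) = 1/(2922840 - 1550824) = 1/1372016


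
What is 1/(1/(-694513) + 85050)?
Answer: 694513/59068330649 ≈ 1.1758e-5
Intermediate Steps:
1/(1/(-694513) + 85050) = 1/(-1/694513 + 85050) = 1/(59068330649/694513) = 694513/59068330649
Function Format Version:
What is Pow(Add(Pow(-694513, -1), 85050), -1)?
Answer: Rational(694513, 59068330649) ≈ 1.1758e-5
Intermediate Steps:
Pow(Add(Pow(-694513, -1), 85050), -1) = Pow(Add(Rational(-1, 694513), 85050), -1) = Pow(Rational(59068330649, 694513), -1) = Rational(694513, 59068330649)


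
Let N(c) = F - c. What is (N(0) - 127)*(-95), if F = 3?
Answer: 11780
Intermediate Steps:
N(c) = 3 - c
(N(0) - 127)*(-95) = ((3 - 1*0) - 127)*(-95) = ((3 + 0) - 127)*(-95) = (3 - 127)*(-95) = -124*(-95) = 11780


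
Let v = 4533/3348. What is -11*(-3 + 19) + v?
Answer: -194905/1116 ≈ -174.65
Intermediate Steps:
v = 1511/1116 (v = 4533*(1/3348) = 1511/1116 ≈ 1.3539)
-11*(-3 + 19) + v = -11*(-3 + 19) + 1511/1116 = -11*16 + 1511/1116 = -176 + 1511/1116 = -194905/1116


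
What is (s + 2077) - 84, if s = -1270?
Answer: 723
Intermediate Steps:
(s + 2077) - 84 = (-1270 + 2077) - 84 = 807 - 84 = 723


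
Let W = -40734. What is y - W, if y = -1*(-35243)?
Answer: 75977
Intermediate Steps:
y = 35243
y - W = 35243 - 1*(-40734) = 35243 + 40734 = 75977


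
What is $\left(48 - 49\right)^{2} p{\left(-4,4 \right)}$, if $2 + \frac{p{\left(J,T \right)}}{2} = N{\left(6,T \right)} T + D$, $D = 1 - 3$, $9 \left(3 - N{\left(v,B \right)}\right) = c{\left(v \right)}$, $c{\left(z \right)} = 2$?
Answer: $\frac{128}{9} \approx 14.222$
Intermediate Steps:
$N{\left(v,B \right)} = \frac{25}{9}$ ($N{\left(v,B \right)} = 3 - \frac{2}{9} = \frac{25}{9}$)
$D = -2$ ($D = 1 - 3 = -2$)
$p{\left(J,T \right)} = -8 + \frac{50 T}{9}$ ($p{\left(J,T \right)} = -4 + 2 \left(\frac{25 T}{9} - 2\right) = -4 + 2 \left(-2 + \frac{25 T}{9}\right) = -4 + \left(-4 + \frac{50 T}{9}\right) = -8 + \frac{50 T}{9}$)
$\left(48 - 49\right)^{2} p{\left(-4,4 \right)} = \left(48 - 49\right)^{2} \left(-8 + \frac{50}{9} \cdot 4\right) = \left(-1\right)^{2} \left(-8 + \frac{200}{9}\right) = 1 \cdot \frac{128}{9} = \frac{128}{9}$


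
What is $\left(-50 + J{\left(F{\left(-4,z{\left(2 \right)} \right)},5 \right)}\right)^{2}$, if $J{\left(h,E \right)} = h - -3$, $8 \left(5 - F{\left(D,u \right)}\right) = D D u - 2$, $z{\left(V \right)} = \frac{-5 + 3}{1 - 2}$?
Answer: $\frac{33489}{16} \approx 2093.1$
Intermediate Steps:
$z{\left(V \right)} = 2$ ($z{\left(V \right)} = - \frac{2}{-1} = \left(-2\right) \left(-1\right) = 2$)
$F{\left(D,u \right)} = \frac{21}{4} - \frac{u D^{2}}{8}$ ($F{\left(D,u \right)} = 5 - \frac{D D u - 2}{8} = 5 - \frac{D^{2} u - 2}{8} = 5 - \frac{u D^{2} - 2}{8} = 5 - \frac{-2 + u D^{2}}{8} = 5 - \left(- \frac{1}{4} + \frac{u D^{2}}{8}\right) = \frac{21}{4} - \frac{u D^{2}}{8}$)
$J{\left(h,E \right)} = 3 + h$ ($J{\left(h,E \right)} = h + 3 = 3 + h$)
$\left(-50 + J{\left(F{\left(-4,z{\left(2 \right)} \right)},5 \right)}\right)^{2} = \left(-50 + \left(3 + \left(\frac{21}{4} - \frac{\left(-4\right)^{2}}{4}\right)\right)\right)^{2} = \left(-50 + \left(3 + \left(\frac{21}{4} - \frac{1}{4} \cdot 16\right)\right)\right)^{2} = \left(-50 + \left(3 + \left(\frac{21}{4} - 4\right)\right)\right)^{2} = \left(-50 + \left(3 + \frac{5}{4}\right)\right)^{2} = \left(-50 + \frac{17}{4}\right)^{2} = \left(- \frac{183}{4}\right)^{2} = \frac{33489}{16}$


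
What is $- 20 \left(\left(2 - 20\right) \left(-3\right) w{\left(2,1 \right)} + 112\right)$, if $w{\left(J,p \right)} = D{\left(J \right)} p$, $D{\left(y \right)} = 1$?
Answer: $-3320$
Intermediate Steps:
$w{\left(J,p \right)} = p$ ($w{\left(J,p \right)} = 1 p = p$)
$- 20 \left(\left(2 - 20\right) \left(-3\right) w{\left(2,1 \right)} + 112\right) = - 20 \left(\left(2 - 20\right) \left(-3\right) 1 + 112\right) = - 20 \left(\left(-18\right) \left(-3\right) 1 + 112\right) = - 20 \left(54 \cdot 1 + 112\right) = - 20 \left(54 + 112\right) = \left(-20\right) 166 = -3320$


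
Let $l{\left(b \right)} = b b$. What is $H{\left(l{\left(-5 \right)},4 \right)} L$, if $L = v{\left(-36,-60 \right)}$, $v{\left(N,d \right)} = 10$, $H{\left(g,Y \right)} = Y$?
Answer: $40$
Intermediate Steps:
$l{\left(b \right)} = b^{2}$
$L = 10$
$H{\left(l{\left(-5 \right)},4 \right)} L = 4 \cdot 10 = 40$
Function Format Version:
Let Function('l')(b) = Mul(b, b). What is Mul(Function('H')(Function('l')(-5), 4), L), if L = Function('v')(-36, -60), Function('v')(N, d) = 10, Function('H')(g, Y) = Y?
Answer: 40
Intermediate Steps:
Function('l')(b) = Pow(b, 2)
L = 10
Mul(Function('H')(Function('l')(-5), 4), L) = Mul(4, 10) = 40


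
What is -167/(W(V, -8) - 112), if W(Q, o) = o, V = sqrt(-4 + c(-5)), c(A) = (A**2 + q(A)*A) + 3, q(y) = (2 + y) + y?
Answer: 167/120 ≈ 1.3917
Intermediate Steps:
q(y) = 2 + 2*y
c(A) = 3 + A**2 + A*(2 + 2*A) (c(A) = (A**2 + (2 + 2*A)*A) + 3 = (A**2 + A*(2 + 2*A)) + 3 = 3 + A**2 + A*(2 + 2*A))
V = 8 (V = sqrt(-4 + (3 + 2*(-5) + 3*(-5)**2)) = sqrt(-4 + (3 - 10 + 3*25)) = sqrt(-4 + (3 - 10 + 75)) = sqrt(-4 + 68) = sqrt(64) = 8)
-167/(W(V, -8) - 112) = -167/(-8 - 112) = -167/(-120) = -1/120*(-167) = 167/120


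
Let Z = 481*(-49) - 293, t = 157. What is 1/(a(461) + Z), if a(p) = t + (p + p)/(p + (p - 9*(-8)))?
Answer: -497/11780924 ≈ -4.2187e-5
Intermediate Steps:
Z = -23862 (Z = -23569 - 293 = -23862)
a(p) = 157 + 2*p/(72 + 2*p) (a(p) = 157 + (p + p)/(p + (p - 9*(-8))) = 157 + (2*p)/(p + (p + 72)) = 157 + (2*p)/(p + (72 + p)) = 157 + (2*p)/(72 + 2*p) = 157 + 2*p/(72 + 2*p))
1/(a(461) + Z) = 1/(2*(2826 + 79*461)/(36 + 461) - 23862) = 1/(2*(2826 + 36419)/497 - 23862) = 1/(2*(1/497)*39245 - 23862) = 1/(78490/497 - 23862) = 1/(-11780924/497) = -497/11780924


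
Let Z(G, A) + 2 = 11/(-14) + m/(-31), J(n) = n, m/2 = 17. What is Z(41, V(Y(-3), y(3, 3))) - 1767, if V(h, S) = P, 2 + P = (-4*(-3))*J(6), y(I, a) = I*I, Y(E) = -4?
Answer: -768563/434 ≈ -1770.9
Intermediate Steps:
m = 34 (m = 2*17 = 34)
y(I, a) = I²
P = 70 (P = -2 - 4*(-3)*6 = -2 + 12*6 = -2 + 72 = 70)
V(h, S) = 70
Z(G, A) = -1685/434 (Z(G, A) = -2 + (11/(-14) + 34/(-31)) = -2 + (11*(-1/14) + 34*(-1/31)) = -2 + (-11/14 - 34/31) = -2 - 817/434 = -1685/434)
Z(41, V(Y(-3), y(3, 3))) - 1767 = -1685/434 - 1767 = -768563/434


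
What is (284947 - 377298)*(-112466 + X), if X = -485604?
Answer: 55232362570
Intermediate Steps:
(284947 - 377298)*(-112466 + X) = (284947 - 377298)*(-112466 - 485604) = -92351*(-598070) = 55232362570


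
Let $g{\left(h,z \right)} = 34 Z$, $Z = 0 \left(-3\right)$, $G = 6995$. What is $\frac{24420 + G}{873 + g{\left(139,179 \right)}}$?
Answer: $\frac{31415}{873} \approx 35.985$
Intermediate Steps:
$Z = 0$
$g{\left(h,z \right)} = 0$ ($g{\left(h,z \right)} = 34 \cdot 0 = 0$)
$\frac{24420 + G}{873 + g{\left(139,179 \right)}} = \frac{24420 + 6995}{873 + 0} = \frac{31415}{873}$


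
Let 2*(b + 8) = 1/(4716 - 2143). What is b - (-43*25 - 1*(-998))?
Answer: 355075/5146 ≈ 69.000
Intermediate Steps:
b = -41167/5146 (b = -8 + 1/(2*(4716 - 2143)) = -8 + (1/2)/2573 = -8 + (1/2)*(1/2573) = -8 + 1/5146 = -41167/5146 ≈ -7.9998)
b - (-43*25 - 1*(-998)) = -41167/5146 - (-43*25 - 1*(-998)) = -41167/5146 - (-1075 + 998) = -41167/5146 - 1*(-77) = -41167/5146 + 77 = 355075/5146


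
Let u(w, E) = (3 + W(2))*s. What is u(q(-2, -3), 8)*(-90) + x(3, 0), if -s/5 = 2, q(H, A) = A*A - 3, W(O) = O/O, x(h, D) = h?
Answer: 3603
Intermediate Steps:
W(O) = 1
q(H, A) = -3 + A**2 (q(H, A) = A**2 - 3 = -3 + A**2)
s = -10 (s = -5*2 = -10)
u(w, E) = -40 (u(w, E) = (3 + 1)*(-10) = 4*(-10) = -40)
u(q(-2, -3), 8)*(-90) + x(3, 0) = -40*(-90) + 3 = 3600 + 3 = 3603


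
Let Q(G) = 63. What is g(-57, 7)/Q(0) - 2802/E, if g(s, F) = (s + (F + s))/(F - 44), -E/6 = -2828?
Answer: -112283/941724 ≈ -0.11923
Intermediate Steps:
E = 16968 (E = -6*(-2828) = 16968)
g(s, F) = (F + 2*s)/(-44 + F)
g(-57, 7)/Q(0) - 2802/E = ((7 + 2*(-57))/(-44 + 7))/63 - 2802/16968 = ((7 - 114)/(-37))*(1/63) - 2802*1/16968 = -1/37*(-107)*(1/63) - 467/2828 = (107/37)*(1/63) - 467/2828 = 107/2331 - 467/2828 = -112283/941724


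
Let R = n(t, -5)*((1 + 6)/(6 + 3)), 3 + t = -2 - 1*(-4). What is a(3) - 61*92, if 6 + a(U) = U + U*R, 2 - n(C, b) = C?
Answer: -5608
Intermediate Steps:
t = -1 (t = -3 + (-2 - 1*(-4)) = -3 + (-2 + 4) = -3 + 2 = -1)
n(C, b) = 2 - C
R = 7/3 (R = (2 - 1*(-1))*((1 + 6)/(6 + 3)) = (2 + 1)*(7/9) = 3*(7*(⅑)) = 3*(7/9) = 7/3 ≈ 2.3333)
a(U) = -6 + 10*U/3 (a(U) = -6 + (U + U*(7/3)) = -6 + (U + 7*U/3) = -6 + 10*U/3)
a(3) - 61*92 = (-6 + (10/3)*3) - 61*92 = (-6 + 10) - 5612 = 4 - 5612 = -5608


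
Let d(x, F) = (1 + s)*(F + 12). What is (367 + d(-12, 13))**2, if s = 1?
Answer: 173889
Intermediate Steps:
d(x, F) = 24 + 2*F (d(x, F) = (1 + 1)*(F + 12) = 2*(12 + F) = 24 + 2*F)
(367 + d(-12, 13))**2 = (367 + (24 + 2*13))**2 = (367 + (24 + 26))**2 = (367 + 50)**2 = 417**2 = 173889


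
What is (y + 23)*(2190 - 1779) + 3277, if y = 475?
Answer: 207955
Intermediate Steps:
(y + 23)*(2190 - 1779) + 3277 = (475 + 23)*(2190 - 1779) + 3277 = 498*411 + 3277 = 204678 + 3277 = 207955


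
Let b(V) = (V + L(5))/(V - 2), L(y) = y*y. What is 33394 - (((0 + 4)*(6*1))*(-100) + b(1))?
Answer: 35820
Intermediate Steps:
L(y) = y**2
b(V) = (25 + V)/(-2 + V) (b(V) = (V + 5**2)/(V - 2) = (V + 25)/(-2 + V) = (25 + V)/(-2 + V))
33394 - (((0 + 4)*(6*1))*(-100) + b(1)) = 33394 - (((0 + 4)*(6*1))*(-100) + (25 + 1)/(-2 + 1)) = 33394 - ((4*6)*(-100) + 26/(-1)) = 33394 - (24*(-100) - 1*26) = 33394 - (-2400 - 26) = 33394 - 1*(-2426) = 33394 + 2426 = 35820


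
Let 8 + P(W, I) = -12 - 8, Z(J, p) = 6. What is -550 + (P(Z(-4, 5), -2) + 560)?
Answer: -18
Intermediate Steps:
P(W, I) = -28 (P(W, I) = -8 + (-12 - 8) = -8 - 20 = -28)
-550 + (P(Z(-4, 5), -2) + 560) = -550 + (-28 + 560) = -550 + 532 = -18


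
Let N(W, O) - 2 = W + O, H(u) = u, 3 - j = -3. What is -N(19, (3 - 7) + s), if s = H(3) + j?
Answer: -26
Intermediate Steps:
j = 6 (j = 3 - 1*(-3) = 3 + 3 = 6)
s = 9 (s = 3 + 6 = 9)
N(W, O) = 2 + O + W (N(W, O) = 2 + (W + O) = 2 + (O + W) = 2 + O + W)
-N(19, (3 - 7) + s) = -(2 + ((3 - 7) + 9) + 19) = -(2 + (-4 + 9) + 19) = -(2 + 5 + 19) = -1*26 = -26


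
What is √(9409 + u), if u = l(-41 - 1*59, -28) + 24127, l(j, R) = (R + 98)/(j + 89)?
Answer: √4057086/11 ≈ 183.11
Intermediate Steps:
l(j, R) = (98 + R)/(89 + j)
u = 265327/11 (u = (98 - 28)/(89 + (-41 - 1*59)) + 24127 = 70/(89 + (-41 - 59)) + 24127 = 70/(89 - 100) + 24127 = 70/(-11) + 24127 = -1/11*70 + 24127 = -70/11 + 24127 = 265327/11 ≈ 24121.)
√(9409 + u) = √(9409 + 265327/11) = √(368826/11) = √4057086/11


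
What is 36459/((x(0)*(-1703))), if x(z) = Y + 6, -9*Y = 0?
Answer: -12153/3406 ≈ -3.5681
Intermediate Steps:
Y = 0 (Y = -⅑*0 = 0)
x(z) = 6 (x(z) = 0 + 6 = 6)
36459/((x(0)*(-1703))) = 36459/((6*(-1703))) = 36459/(-10218) = 36459*(-1/10218) = -12153/3406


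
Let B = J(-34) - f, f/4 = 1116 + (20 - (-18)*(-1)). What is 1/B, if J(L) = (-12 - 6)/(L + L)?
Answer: -34/152039 ≈ -0.00022363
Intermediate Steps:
f = 4472 (f = 4*(1116 + (20 - (-18)*(-1))) = 4*(1116 + (20 - 18*1)) = 4*(1116 + (20 - 18)) = 4*(1116 + 2) = 4*1118 = 4472)
J(L) = -9/L (J(L) = -18*1/(2*L) = -9/L)
B = -152039/34 (B = -9/(-34) - 1*4472 = -9*(-1/34) - 4472 = 9/34 - 4472 = -152039/34 ≈ -4471.7)
1/B = 1/(-152039/34) = -34/152039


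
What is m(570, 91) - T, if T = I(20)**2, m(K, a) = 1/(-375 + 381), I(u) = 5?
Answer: -149/6 ≈ -24.833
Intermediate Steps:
m(K, a) = 1/6
T = 25 (T = 5**2 = 25)
m(570, 91) - T = 1/6 - 1*25 = 1/6 - 25 = -149/6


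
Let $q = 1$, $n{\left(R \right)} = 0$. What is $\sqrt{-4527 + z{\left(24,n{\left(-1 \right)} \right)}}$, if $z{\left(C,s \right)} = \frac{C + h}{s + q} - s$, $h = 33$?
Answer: $i \sqrt{4470} \approx 66.858 i$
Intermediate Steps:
$z{\left(C,s \right)} = - s + \frac{33 + C}{1 + s}$ ($z{\left(C,s \right)} = \frac{C + 33}{s + 1} - s = \frac{33 + C}{1 + s} - s = - s + \frac{33 + C}{1 + s}$)
$\sqrt{-4527 + z{\left(24,n{\left(-1 \right)} \right)}} = \sqrt{-4527 + \frac{33 + 24 - 0 - 0^{2}}{1 + 0}} = \sqrt{-4527 + \frac{33 + 24 + 0 - 0}{1}} = \sqrt{-4527 + 1 \left(33 + 24 + 0 + 0\right)} = \sqrt{-4527 + 1 \cdot 57} = \sqrt{-4527 + 57} = \sqrt{-4470} = i \sqrt{4470}$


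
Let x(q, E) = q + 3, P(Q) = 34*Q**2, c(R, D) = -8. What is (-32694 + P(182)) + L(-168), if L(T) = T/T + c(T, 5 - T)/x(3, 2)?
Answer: 3280565/3 ≈ 1.0935e+6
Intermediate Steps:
x(q, E) = 3 + q
L(T) = -1/3 (L(T) = T/T - 8/(3 + 3) = 1 - 8/6 = 1 - 8*1/6 = 1 - 4/3 = -1/3)
(-32694 + P(182)) + L(-168) = (-32694 + 34*182**2) - 1/3 = (-32694 + 34*33124) - 1/3 = (-32694 + 1126216) - 1/3 = 1093522 - 1/3 = 3280565/3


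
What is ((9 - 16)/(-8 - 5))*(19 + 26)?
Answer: 315/13 ≈ 24.231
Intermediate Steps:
((9 - 16)/(-8 - 5))*(19 + 26) = -7/(-13)*45 = -7*(-1/13)*45 = (7/13)*45 = 315/13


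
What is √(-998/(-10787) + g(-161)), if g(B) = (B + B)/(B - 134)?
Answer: 4*√749364853685/3182165 ≈ 1.0881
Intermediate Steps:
g(B) = 2*B/(-134 + B) (g(B) = (2*B)/(-134 + B) = 2*B/(-134 + B))
√(-998/(-10787) + g(-161)) = √(-998/(-10787) + 2*(-161)/(-134 - 161)) = √(-998*(-1/10787) + 2*(-161)/(-295)) = √(998/10787 + 2*(-161)*(-1/295)) = √(998/10787 + 322/295) = √(3767824/3182165) = 4*√749364853685/3182165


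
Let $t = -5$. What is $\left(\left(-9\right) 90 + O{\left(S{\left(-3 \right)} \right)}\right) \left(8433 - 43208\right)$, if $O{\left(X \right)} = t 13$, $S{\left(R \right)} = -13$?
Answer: $30428125$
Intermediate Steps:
$O{\left(X \right)} = -65$ ($O{\left(X \right)} = \left(-5\right) 13 = -65$)
$\left(\left(-9\right) 90 + O{\left(S{\left(-3 \right)} \right)}\right) \left(8433 - 43208\right) = \left(\left(-9\right) 90 - 65\right) \left(8433 - 43208\right) = \left(-810 - 65\right) \left(-34775\right) = \left(-875\right) \left(-34775\right) = 30428125$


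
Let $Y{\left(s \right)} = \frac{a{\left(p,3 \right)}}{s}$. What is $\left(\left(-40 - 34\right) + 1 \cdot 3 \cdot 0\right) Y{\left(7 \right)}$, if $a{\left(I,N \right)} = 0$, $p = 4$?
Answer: $0$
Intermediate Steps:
$Y{\left(s \right)} = 0$ ($Y{\left(s \right)} = \frac{0}{s} = 0$)
$\left(\left(-40 - 34\right) + 1 \cdot 3 \cdot 0\right) Y{\left(7 \right)} = \left(\left(-40 - 34\right) + 1 \cdot 3 \cdot 0\right) 0 = \left(\left(-40 - 34\right) + 3 \cdot 0\right) 0 = \left(-74 + 0\right) 0 = \left(-74\right) 0 = 0$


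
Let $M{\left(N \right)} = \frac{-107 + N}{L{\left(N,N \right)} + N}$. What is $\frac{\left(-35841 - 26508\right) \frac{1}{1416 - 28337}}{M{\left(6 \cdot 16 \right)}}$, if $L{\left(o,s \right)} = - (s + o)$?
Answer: $\frac{5985504}{296131} \approx 20.212$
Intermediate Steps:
$L{\left(o,s \right)} = - o - s$ ($L{\left(o,s \right)} = - (o + s) = - o - s$)
$M{\left(N \right)} = - \frac{-107 + N}{N}$ ($M{\left(N \right)} = \frac{-107 + N}{\left(- N - N\right) + N} = \frac{-107 + N}{- 2 N + N} = \frac{-107 + N}{\left(-1\right) N} = \left(-107 + N\right) \left(- \frac{1}{N}\right) = - \frac{-107 + N}{N}$)
$\frac{\left(-35841 - 26508\right) \frac{1}{1416 - 28337}}{M{\left(6 \cdot 16 \right)}} = \frac{\left(-35841 - 26508\right) \frac{1}{1416 - 28337}}{\frac{1}{6 \cdot 16} \left(107 - 6 \cdot 16\right)} = \frac{\left(-62349\right) \frac{1}{-26921}}{\frac{1}{96} \left(107 - 96\right)} = \frac{\left(-62349\right) \left(- \frac{1}{26921}\right)}{\frac{1}{96} \left(107 - 96\right)} = \frac{62349}{26921 \cdot \frac{1}{96} \cdot 11} = \frac{62349}{26921 \cdot \frac{11}{96}} = \frac{62349}{26921} \cdot \frac{96}{11} = \frac{5985504}{296131}$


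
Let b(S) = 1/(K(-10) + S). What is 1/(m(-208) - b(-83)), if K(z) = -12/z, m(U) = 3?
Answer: 409/1232 ≈ 0.33198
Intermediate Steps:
b(S) = 1/(6/5 + S) (b(S) = 1/(-12/(-10) + S) = 1/(-12*(-⅒) + S) = 1/(6/5 + S))
1/(m(-208) - b(-83)) = 1/(3 - 5/(6 + 5*(-83))) = 1/(3 - 5/(6 - 415)) = 1/(3 - 5/(-409)) = 1/(3 - 5*(-1)/409) = 1/(3 - 1*(-5/409)) = 1/(3 + 5/409) = 1/(1232/409) = 409/1232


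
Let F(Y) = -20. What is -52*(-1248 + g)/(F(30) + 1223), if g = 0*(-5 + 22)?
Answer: 21632/401 ≈ 53.945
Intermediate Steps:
g = 0 (g = 0*17 = 0)
-52*(-1248 + g)/(F(30) + 1223) = -52*(-1248 + 0)/(-20 + 1223) = -(-64896)/1203 = -52*(-416/401) = 21632/401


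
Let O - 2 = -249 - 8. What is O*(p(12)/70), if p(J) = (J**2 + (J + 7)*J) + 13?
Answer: -2805/2 ≈ -1402.5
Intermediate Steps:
p(J) = 13 + J**2 + J*(7 + J) (p(J) = (J**2 + (7 + J)*J) + 13 = (J**2 + J*(7 + J)) + 13 = 13 + J**2 + J*(7 + J))
O = -255 (O = 2 + (-249 - 8) = 2 - 257 = -255)
O*(p(12)/70) = -255*(13 + 2*12**2 + 7*12)/70 = -255*(13 + 2*144 + 84)/70 = -255*(13 + 288 + 84)/70 = -98175/70 = -255*11/2 = -2805/2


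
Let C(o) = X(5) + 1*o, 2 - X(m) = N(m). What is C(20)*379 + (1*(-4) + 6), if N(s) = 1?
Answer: 7961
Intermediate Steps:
X(m) = 1 (X(m) = 2 - 1*1 = 2 - 1 = 1)
C(o) = 1 + o (C(o) = 1 + 1*o = 1 + o)
C(20)*379 + (1*(-4) + 6) = (1 + 20)*379 + (1*(-4) + 6) = 21*379 + (-4 + 6) = 7959 + 2 = 7961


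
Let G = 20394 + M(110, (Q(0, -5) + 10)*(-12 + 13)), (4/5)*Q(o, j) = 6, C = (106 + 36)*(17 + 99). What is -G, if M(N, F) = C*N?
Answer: -1832314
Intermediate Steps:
C = 16472 (C = 142*116 = 16472)
Q(o, j) = 15/2 (Q(o, j) = (5/4)*6 = 15/2)
M(N, F) = 16472*N
G = 1832314 (G = 20394 + 16472*110 = 20394 + 1811920 = 1832314)
-G = -1*1832314 = -1832314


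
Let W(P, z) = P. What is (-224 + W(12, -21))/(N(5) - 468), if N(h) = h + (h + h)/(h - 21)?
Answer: 1696/3709 ≈ 0.45727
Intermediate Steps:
N(h) = h + 2*h/(-21 + h) (N(h) = h + (2*h)/(-21 + h) = h + 2*h/(-21 + h))
(-224 + W(12, -21))/(N(5) - 468) = (-224 + 12)/(5*(-19 + 5)/(-21 + 5) - 468) = -212/(5*(-14)/(-16) - 468) = -212/(5*(-1/16)*(-14) - 468) = -212/(35/8 - 468) = -212/(-3709/8) = -212*(-8/3709) = 1696/3709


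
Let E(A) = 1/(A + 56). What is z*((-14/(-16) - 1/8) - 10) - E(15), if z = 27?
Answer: -70933/284 ≈ -249.76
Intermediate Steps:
E(A) = 1/(56 + A)
z*((-14/(-16) - 1/8) - 10) - E(15) = 27*((-14/(-16) - 1/8) - 10) - 1/(56 + 15) = 27*((-14*(-1/16) - 1*⅛) - 10) - 1/71 = 27*((7/8 - ⅛) - 10) - 1*1/71 = 27*(¾ - 10) - 1/71 = 27*(-37/4) - 1/71 = -999/4 - 1/71 = -70933/284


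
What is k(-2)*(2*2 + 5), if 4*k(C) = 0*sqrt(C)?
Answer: 0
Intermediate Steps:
k(C) = 0 (k(C) = (0*sqrt(C))/4 = (1/4)*0 = 0)
k(-2)*(2*2 + 5) = 0*(2*2 + 5) = 0*(4 + 5) = 0*9 = 0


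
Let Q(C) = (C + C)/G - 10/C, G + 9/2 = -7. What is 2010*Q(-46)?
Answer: 379890/23 ≈ 16517.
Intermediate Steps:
G = -23/2 (G = -9/2 - 7 = -23/2 ≈ -11.500)
Q(C) = -10/C - 4*C/23 (Q(C) = (C + C)/(-23/2) - 10/C = (2*C)*(-2/23) - 10/C = -4*C/23 - 10/C = -10/C - 4*C/23)
2010*Q(-46) = 2010*(-10/(-46) - 4/23*(-46)) = 2010*(-10*(-1/46) + 8) = 2010*(5/23 + 8) = 2010*(189/23) = 379890/23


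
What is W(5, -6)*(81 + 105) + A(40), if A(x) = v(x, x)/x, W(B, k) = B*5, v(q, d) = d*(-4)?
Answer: 4646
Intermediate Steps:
v(q, d) = -4*d
W(B, k) = 5*B
A(x) = -4 (A(x) = (-4*x)/x = -4)
W(5, -6)*(81 + 105) + A(40) = (5*5)*(81 + 105) - 4 = 25*186 - 4 = 4650 - 4 = 4646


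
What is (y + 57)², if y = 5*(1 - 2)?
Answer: 2704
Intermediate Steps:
y = -5 (y = 5*(-1) = -5)
(y + 57)² = (-5 + 57)² = 52² = 2704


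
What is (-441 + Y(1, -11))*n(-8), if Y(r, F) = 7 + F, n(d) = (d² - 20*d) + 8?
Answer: -103240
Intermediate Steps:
n(d) = 8 + d² - 20*d
(-441 + Y(1, -11))*n(-8) = (-441 + (7 - 11))*(8 + (-8)² - 20*(-8)) = (-441 - 4)*(8 + 64 + 160) = -445*232 = -103240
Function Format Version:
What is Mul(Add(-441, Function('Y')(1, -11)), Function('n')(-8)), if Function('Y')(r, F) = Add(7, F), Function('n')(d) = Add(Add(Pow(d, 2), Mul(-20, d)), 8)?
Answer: -103240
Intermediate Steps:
Function('n')(d) = Add(8, Pow(d, 2), Mul(-20, d))
Mul(Add(-441, Function('Y')(1, -11)), Function('n')(-8)) = Mul(Add(-441, Add(7, -11)), Add(8, Pow(-8, 2), Mul(-20, -8))) = Mul(Add(-441, -4), Add(8, 64, 160)) = Mul(-445, 232) = -103240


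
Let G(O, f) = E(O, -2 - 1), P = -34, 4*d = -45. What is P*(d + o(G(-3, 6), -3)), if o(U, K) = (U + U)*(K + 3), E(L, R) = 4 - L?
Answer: 765/2 ≈ 382.50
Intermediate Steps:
d = -45/4 (d = (1/4)*(-45) = -45/4 ≈ -11.250)
G(O, f) = 4 - O
o(U, K) = 2*U*(3 + K) (o(U, K) = (2*U)*(3 + K) = 2*U*(3 + K))
P*(d + o(G(-3, 6), -3)) = -34*(-45/4 + 2*(4 - 1*(-3))*(3 - 3)) = -34*(-45/4 + 2*(4 + 3)*0) = -34*(-45/4 + 2*7*0) = -34*(-45/4 + 0) = -34*(-45/4) = 765/2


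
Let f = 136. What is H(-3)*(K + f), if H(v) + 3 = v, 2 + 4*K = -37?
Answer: -1515/2 ≈ -757.50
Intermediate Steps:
K = -39/4 (K = -½ + (¼)*(-37) = -½ - 37/4 = -39/4 ≈ -9.7500)
H(v) = -3 + v
H(-3)*(K + f) = (-3 - 3)*(-39/4 + 136) = -6*505/4 = -1515/2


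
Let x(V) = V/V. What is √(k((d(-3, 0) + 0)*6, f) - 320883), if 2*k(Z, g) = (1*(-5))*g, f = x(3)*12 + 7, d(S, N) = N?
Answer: I*√1283722/2 ≈ 566.51*I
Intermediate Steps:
x(V) = 1
f = 19 (f = 1*12 + 7 = 12 + 7 = 19)
k(Z, g) = -5*g/2 (k(Z, g) = ((1*(-5))*g)/2 = (-5*g)/2 = -5*g/2)
√(k((d(-3, 0) + 0)*6, f) - 320883) = √(-5/2*19 - 320883) = √(-95/2 - 320883) = √(-641861/2) = I*√1283722/2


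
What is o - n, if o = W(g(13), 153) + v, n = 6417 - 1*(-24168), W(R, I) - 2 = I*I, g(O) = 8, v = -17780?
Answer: -24954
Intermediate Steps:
W(R, I) = 2 + I**2 (W(R, I) = 2 + I*I = 2 + I**2)
n = 30585 (n = 6417 + 24168 = 30585)
o = 5631 (o = (2 + 153**2) - 17780 = (2 + 23409) - 17780 = 23411 - 17780 = 5631)
o - n = 5631 - 1*30585 = 5631 - 30585 = -24954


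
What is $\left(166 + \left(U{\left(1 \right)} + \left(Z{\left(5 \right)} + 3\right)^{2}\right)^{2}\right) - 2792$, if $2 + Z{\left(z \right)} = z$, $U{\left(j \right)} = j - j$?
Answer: $-1330$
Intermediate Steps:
$U{\left(j \right)} = 0$
$Z{\left(z \right)} = -2 + z$
$\left(166 + \left(U{\left(1 \right)} + \left(Z{\left(5 \right)} + 3\right)^{2}\right)^{2}\right) - 2792 = \left(166 + \left(0 + \left(\left(-2 + 5\right) + 3\right)^{2}\right)^{2}\right) - 2792 = \left(166 + \left(0 + \left(3 + 3\right)^{2}\right)^{2}\right) - 2792 = \left(166 + \left(0 + 6^{2}\right)^{2}\right) - 2792 = \left(166 + \left(0 + 36\right)^{2}\right) - 2792 = \left(166 + 36^{2}\right) - 2792 = \left(166 + 1296\right) - 2792 = 1462 - 2792 = -1330$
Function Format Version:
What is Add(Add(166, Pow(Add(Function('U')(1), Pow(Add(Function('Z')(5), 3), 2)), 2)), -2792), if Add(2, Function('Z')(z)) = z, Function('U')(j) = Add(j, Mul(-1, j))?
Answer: -1330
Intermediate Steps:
Function('U')(j) = 0
Function('Z')(z) = Add(-2, z)
Add(Add(166, Pow(Add(Function('U')(1), Pow(Add(Function('Z')(5), 3), 2)), 2)), -2792) = Add(Add(166, Pow(Add(0, Pow(Add(Add(-2, 5), 3), 2)), 2)), -2792) = Add(Add(166, Pow(Add(0, Pow(Add(3, 3), 2)), 2)), -2792) = Add(Add(166, Pow(Add(0, Pow(6, 2)), 2)), -2792) = Add(Add(166, Pow(Add(0, 36), 2)), -2792) = Add(Add(166, Pow(36, 2)), -2792) = Add(Add(166, 1296), -2792) = Add(1462, -2792) = -1330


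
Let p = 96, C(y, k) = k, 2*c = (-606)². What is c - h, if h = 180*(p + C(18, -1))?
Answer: 166518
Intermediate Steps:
c = 183618 (c = (½)*(-606)² = (½)*367236 = 183618)
h = 17100 (h = 180*(96 - 1) = 180*95 = 17100)
c - h = 183618 - 1*17100 = 183618 - 17100 = 166518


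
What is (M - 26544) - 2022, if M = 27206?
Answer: -1360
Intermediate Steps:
(M - 26544) - 2022 = (27206 - 26544) - 2022 = 662 - 2022 = -1360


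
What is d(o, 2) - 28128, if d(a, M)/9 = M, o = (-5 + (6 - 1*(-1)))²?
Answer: -28110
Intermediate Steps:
o = 4 (o = (-5 + (6 + 1))² = (-5 + 7)² = 2² = 4)
d(a, M) = 9*M
d(o, 2) - 28128 = 9*2 - 28128 = 18 - 28128 = -28110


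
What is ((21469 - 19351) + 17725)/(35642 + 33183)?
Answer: 19843/68825 ≈ 0.28831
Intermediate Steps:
((21469 - 19351) + 17725)/(35642 + 33183) = (2118 + 17725)/68825 = 19843*(1/68825) = 19843/68825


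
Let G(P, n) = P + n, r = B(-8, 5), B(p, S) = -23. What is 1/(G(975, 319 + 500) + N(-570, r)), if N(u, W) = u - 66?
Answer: 1/1158 ≈ 0.00086356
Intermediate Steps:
r = -23
N(u, W) = -66 + u
1/(G(975, 319 + 500) + N(-570, r)) = 1/((975 + (319 + 500)) + (-66 - 570)) = 1/((975 + 819) - 636) = 1/(1794 - 636) = 1/1158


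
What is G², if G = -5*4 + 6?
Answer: 196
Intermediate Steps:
G = -14 (G = -20 + 6 = -14)
G² = (-14)² = 196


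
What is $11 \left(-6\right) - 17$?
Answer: $-83$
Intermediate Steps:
$11 \left(-6\right) - 17 = -66 - 17 = -83$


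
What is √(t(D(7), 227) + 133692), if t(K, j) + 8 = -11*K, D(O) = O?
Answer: √133607 ≈ 365.52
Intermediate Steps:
t(K, j) = -8 - 11*K
√(t(D(7), 227) + 133692) = √((-8 - 11*7) + 133692) = √((-8 - 77) + 133692) = √(-85 + 133692) = √133607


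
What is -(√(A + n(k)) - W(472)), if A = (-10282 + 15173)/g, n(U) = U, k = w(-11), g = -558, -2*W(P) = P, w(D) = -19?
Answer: -236 - I*√960566/186 ≈ -236.0 - 5.2693*I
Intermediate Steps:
W(P) = -P/2
k = -19
A = -4891/558 (A = (-10282 + 15173)/(-558) = 4891*(-1/558) = -4891/558 ≈ -8.7652)
-(√(A + n(k)) - W(472)) = -(√(-4891/558 - 19) - (-1)*472/2) = -(√(-15493/558) - 1*(-236)) = -(I*√960566/186 + 236) = -(236 + I*√960566/186) = -236 - I*√960566/186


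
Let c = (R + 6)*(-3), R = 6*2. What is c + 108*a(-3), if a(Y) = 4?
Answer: 378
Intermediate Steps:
R = 12
c = -54 (c = (12 + 6)*(-3) = 18*(-3) = -54)
c + 108*a(-3) = -54 + 108*4 = -54 + 432 = 378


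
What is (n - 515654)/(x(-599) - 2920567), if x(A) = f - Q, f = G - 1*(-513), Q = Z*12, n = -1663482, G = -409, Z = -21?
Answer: 2179136/2920211 ≈ 0.74623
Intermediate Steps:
Q = -252 (Q = -21*12 = -252)
f = 104 (f = -409 - 1*(-513) = -409 + 513 = 104)
x(A) = 356 (x(A) = 104 - 1*(-252) = 104 + 252 = 356)
(n - 515654)/(x(-599) - 2920567) = (-1663482 - 515654)/(356 - 2920567) = -2179136/(-2920211) = -2179136*(-1/2920211) = 2179136/2920211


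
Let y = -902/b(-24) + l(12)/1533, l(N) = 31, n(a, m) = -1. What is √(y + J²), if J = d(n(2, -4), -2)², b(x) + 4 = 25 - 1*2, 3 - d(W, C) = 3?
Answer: I*√40258669479/29127 ≈ 6.8886*I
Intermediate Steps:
d(W, C) = 0 (d(W, C) = 3 - 1*3 = 3 - 3 = 0)
b(x) = 19 (b(x) = -4 + (25 - 1*2) = -4 + (25 - 2) = -4 + 23 = 19)
J = 0 (J = 0² = 0)
y = -1382177/29127 (y = -902/19 + 31/1533 = -1382177/29127 ≈ -47.453)
√(y + J²) = √(-1382177/29127 + 0²) = √(-1382177/29127 + 0) = √(-1382177/29127) = I*√40258669479/29127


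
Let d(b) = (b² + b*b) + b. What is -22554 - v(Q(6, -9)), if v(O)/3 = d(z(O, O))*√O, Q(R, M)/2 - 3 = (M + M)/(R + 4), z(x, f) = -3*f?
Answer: -22554 - 14472*√15/125 ≈ -23002.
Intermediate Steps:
d(b) = b + 2*b² (d(b) = (b² + b²) + b = 2*b² + b = b + 2*b²)
Q(R, M) = 6 + 4*M/(4 + R) (Q(R, M) = 6 + 2*((M + M)/(R + 4)) = 6 + 2*((2*M)/(4 + R)) = 6 + 2*(2*M/(4 + R)) = 6 + 4*M/(4 + R))
v(O) = -9*O^(3/2)*(1 - 6*O) (v(O) = 3*(((-3*O)*(1 + 2*(-3*O)))*√O) = 3*(((-3*O)*(1 - 6*O))*√O) = 3*((-3*O*(1 - 6*O))*√O) = 3*(-3*O^(3/2)*(1 - 6*O)) = -9*O^(3/2)*(1 - 6*O))
-22554 - v(Q(6, -9)) = -22554 - (2*(12 + 2*(-9) + 3*6)/(4 + 6))^(3/2)*(-9 + 54*(2*(12 + 2*(-9) + 3*6)/(4 + 6))) = -22554 - (2*(12 - 18 + 18)/10)^(3/2)*(-9 + 54*(2*(12 - 18 + 18)/10)) = -22554 - (2*(⅒)*12)^(3/2)*(-9 + 54*(2*(⅒)*12)) = -22554 - (12/5)^(3/2)*(-9 + 54*(12/5)) = -22554 - 24*√15/25*(-9 + 648/5) = -22554 - 24*√15/25*603/5 = -22554 - 14472*√15/125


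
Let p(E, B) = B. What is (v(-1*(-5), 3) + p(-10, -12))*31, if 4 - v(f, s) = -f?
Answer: -93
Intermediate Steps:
v(f, s) = 4 + f (v(f, s) = 4 - (-1)*f = 4 + f)
(v(-1*(-5), 3) + p(-10, -12))*31 = ((4 - 1*(-5)) - 12)*31 = ((4 + 5) - 12)*31 = (9 - 12)*31 = -3*31 = -93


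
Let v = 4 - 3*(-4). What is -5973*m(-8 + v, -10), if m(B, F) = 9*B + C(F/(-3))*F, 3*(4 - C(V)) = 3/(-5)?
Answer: -179190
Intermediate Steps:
C(V) = 21/5 (C(V) = 4 - 1/(-5) = 4 - (-1)/5 = 4 - ⅓*(-⅗) = 4 + ⅕ = 21/5)
v = 16 (v = 4 + 12 = 16)
m(B, F) = 9*B + 21*F/5
-5973*m(-8 + v, -10) = -5973*(9*(-8 + 16) + (21/5)*(-10)) = -5973*(9*8 - 42) = -5973*(72 - 42) = -5973*30 = -179190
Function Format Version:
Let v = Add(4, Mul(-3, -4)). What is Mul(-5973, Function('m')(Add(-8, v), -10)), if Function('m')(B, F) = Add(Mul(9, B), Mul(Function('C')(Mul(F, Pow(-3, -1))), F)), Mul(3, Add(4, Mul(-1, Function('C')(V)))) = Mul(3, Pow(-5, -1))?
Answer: -179190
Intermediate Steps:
Function('C')(V) = Rational(21, 5) (Function('C')(V) = Add(4, Mul(Rational(-1, 3), Mul(3, Pow(-5, -1)))) = Add(4, Mul(Rational(-1, 3), Mul(3, Rational(-1, 5)))) = Add(4, Mul(Rational(-1, 3), Rational(-3, 5))) = Add(4, Rational(1, 5)) = Rational(21, 5))
v = 16 (v = Add(4, 12) = 16)
Function('m')(B, F) = Add(Mul(9, B), Mul(Rational(21, 5), F))
Mul(-5973, Function('m')(Add(-8, v), -10)) = Mul(-5973, Add(Mul(9, Add(-8, 16)), Mul(Rational(21, 5), -10))) = Mul(-5973, Add(Mul(9, 8), -42)) = Mul(-5973, Add(72, -42)) = Mul(-5973, 30) = -179190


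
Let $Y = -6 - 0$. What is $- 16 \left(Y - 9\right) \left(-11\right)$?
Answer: $-2640$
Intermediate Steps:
$Y = -6$ ($Y = -6 + 0 = -6$)
$- 16 \left(Y - 9\right) \left(-11\right) = - 16 \left(-6 - 9\right) \left(-11\right) = \left(-16\right) \left(-15\right) \left(-11\right) = 240 \left(-11\right) = -2640$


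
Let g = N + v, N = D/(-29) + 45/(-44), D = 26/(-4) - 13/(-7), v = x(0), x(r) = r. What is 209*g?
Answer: -146395/812 ≈ -180.29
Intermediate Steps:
v = 0
D = -65/14 (D = 26*(-1/4) - 13*(-1/7) = -13/2 + 13/7 = -65/14 ≈ -4.6429)
N = -7705/8932 (N = -65/14/(-29) + 45/(-44) = -65/14*(-1/29) + 45*(-1/44) = 65/406 - 45/44 = -7705/8932 ≈ -0.86263)
g = -7705/8932 (g = -7705/8932 + 0 = -7705/8932 ≈ -0.86263)
209*g = 209*(-7705/8932) = -146395/812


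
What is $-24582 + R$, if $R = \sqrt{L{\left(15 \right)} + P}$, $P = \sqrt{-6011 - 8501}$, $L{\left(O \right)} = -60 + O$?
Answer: $-24582 + \sqrt{-45 + 4 i \sqrt{907}} \approx -24576.0 + 9.3166 i$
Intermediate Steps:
$P = 4 i \sqrt{907}$ ($P = \sqrt{-14512} = 4 i \sqrt{907} \approx 120.47 i$)
$R = \sqrt{-45 + 4 i \sqrt{907}}$ ($R = \sqrt{\left(-60 + 15\right) + 4 i \sqrt{907}} = \sqrt{-45 + 4 i \sqrt{907}} \approx 6.4651 + 9.3166 i$)
$-24582 + R = -24582 + \sqrt{-45 + 4 i \sqrt{907}}$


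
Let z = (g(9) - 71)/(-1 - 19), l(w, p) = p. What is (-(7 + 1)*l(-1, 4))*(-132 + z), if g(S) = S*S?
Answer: 4240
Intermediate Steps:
g(S) = S**2
z = -1/2 (z = (9**2 - 71)/(-1 - 19) = (81 - 71)/(-20) = 10*(-1/20) = -1/2 ≈ -0.50000)
(-(7 + 1)*l(-1, 4))*(-132 + z) = (-(7 + 1)*4)*(-132 - 1/2) = -8*4*(-265/2) = -1*32*(-265/2) = -32*(-265/2) = 4240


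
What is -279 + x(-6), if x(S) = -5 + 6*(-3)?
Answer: -302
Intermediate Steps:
x(S) = -23 (x(S) = -5 - 18 = -23)
-279 + x(-6) = -279 - 23 = -302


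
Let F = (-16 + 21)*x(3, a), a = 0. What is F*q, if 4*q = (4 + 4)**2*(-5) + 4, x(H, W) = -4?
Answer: 1580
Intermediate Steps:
q = -79 (q = ((4 + 4)**2*(-5) + 4)/4 = (8**2*(-5) + 4)/4 = (64*(-5) + 4)/4 = (-320 + 4)/4 = (1/4)*(-316) = -79)
F = -20 (F = (-16 + 21)*(-4) = 5*(-4) = -20)
F*q = -20*(-79) = 1580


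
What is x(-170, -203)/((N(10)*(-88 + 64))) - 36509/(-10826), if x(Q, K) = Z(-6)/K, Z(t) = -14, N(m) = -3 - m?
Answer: 82588771/24488412 ≈ 3.3726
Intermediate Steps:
x(Q, K) = -14/K
x(-170, -203)/((N(10)*(-88 + 64))) - 36509/(-10826) = (-14/(-203))/(((-3 - 1*10)*(-88 + 64))) - 36509/(-10826) = (-14*(-1/203))/(((-3 - 10)*(-24))) - 36509*(-1/10826) = 2/(29*((-13*(-24)))) + 36509/10826 = (2/29)/312 + 36509/10826 = (2/29)*(1/312) + 36509/10826 = 1/4524 + 36509/10826 = 82588771/24488412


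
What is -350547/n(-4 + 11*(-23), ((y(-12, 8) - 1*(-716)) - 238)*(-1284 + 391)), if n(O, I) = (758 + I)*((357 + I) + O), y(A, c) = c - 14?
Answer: -116849/59099103416 ≈ -1.9772e-6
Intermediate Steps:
y(A, c) = -14 + c
n(O, I) = (758 + I)*(357 + I + O)
-350547/n(-4 + 11*(-23), ((y(-12, 8) - 1*(-716)) - 238)*(-1284 + 391)) = -350547/(270606 + ((((-14 + 8) - 1*(-716)) - 238)*(-1284 + 391))² + 758*(-4 + 11*(-23)) + 1115*((((-14 + 8) - 1*(-716)) - 238)*(-1284 + 391)) + ((((-14 + 8) - 1*(-716)) - 238)*(-1284 + 391))*(-4 + 11*(-23))) = -350547/(270606 + (((-6 + 716) - 238)*(-893))² + 758*(-4 - 253) + 1115*(((-6 + 716) - 238)*(-893)) + (((-6 + 716) - 238)*(-893))*(-4 - 253)) = -350547/(270606 + ((710 - 238)*(-893))² + 758*(-257) + 1115*((710 - 238)*(-893)) + ((710 - 238)*(-893))*(-257)) = -350547/(270606 + (472*(-893))² - 194806 + 1115*(472*(-893)) + (472*(-893))*(-257)) = -350547/(270606 + (-421496)² - 194806 + 1115*(-421496) - 421496*(-257)) = -350547/(270606 + 177658878016 - 194806 - 469968040 + 108324472) = -350547/177297310248 = -350547*1/177297310248 = -116849/59099103416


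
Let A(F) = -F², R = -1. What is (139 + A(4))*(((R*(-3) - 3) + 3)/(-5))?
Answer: -369/5 ≈ -73.800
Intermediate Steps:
(139 + A(4))*(((R*(-3) - 3) + 3)/(-5)) = (139 - 1*4²)*(((-1*(-3) - 3) + 3)/(-5)) = (139 - 1*16)*(-((3 - 3) + 3)/5) = (139 - 16)*(-(0 + 3)/5) = 123*(-⅕*3) = 123*(-⅗) = -369/5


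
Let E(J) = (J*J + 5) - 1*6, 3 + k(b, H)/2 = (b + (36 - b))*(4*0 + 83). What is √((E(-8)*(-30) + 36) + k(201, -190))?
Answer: 14*√21 ≈ 64.156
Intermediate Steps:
k(b, H) = 5970 (k(b, H) = -6 + 2*((b + (36 - b))*(4*0 + 83)) = -6 + 2*(36*(0 + 83)) = -6 + 2*(36*83) = -6 + 2*2988 = -6 + 5976 = 5970)
E(J) = -1 + J² (E(J) = (J² + 5) - 6 = (5 + J²) - 6 = -1 + J²)
√((E(-8)*(-30) + 36) + k(201, -190)) = √(((-1 + (-8)²)*(-30) + 36) + 5970) = √(((-1 + 64)*(-30) + 36) + 5970) = √((63*(-30) + 36) + 5970) = √((-1890 + 36) + 5970) = √(-1854 + 5970) = √4116 = 14*√21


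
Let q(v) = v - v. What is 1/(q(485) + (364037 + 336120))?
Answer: 1/700157 ≈ 1.4283e-6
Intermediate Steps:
q(v) = 0
1/(q(485) + (364037 + 336120)) = 1/(0 + (364037 + 336120)) = 1/(0 + 700157) = 1/700157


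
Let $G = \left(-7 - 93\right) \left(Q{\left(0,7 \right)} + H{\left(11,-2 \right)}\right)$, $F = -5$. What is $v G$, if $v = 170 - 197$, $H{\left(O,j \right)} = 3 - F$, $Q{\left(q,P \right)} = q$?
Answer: $21600$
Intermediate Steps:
$H{\left(O,j \right)} = 8$ ($H{\left(O,j \right)} = 3 - -5 = 3 + 5 = 8$)
$G = -800$ ($G = \left(-7 - 93\right) \left(0 + 8\right) = \left(-100\right) 8 = -800$)
$v = -27$ ($v = 170 - 197 = -27$)
$v G = \left(-27\right) \left(-800\right) = 21600$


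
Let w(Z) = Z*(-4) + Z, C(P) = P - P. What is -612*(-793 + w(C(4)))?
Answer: 485316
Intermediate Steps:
C(P) = 0
w(Z) = -3*Z (w(Z) = -4*Z + Z = -3*Z)
-612*(-793 + w(C(4))) = -612*(-793 - 3*0) = -612*(-793 + 0) = -612*(-793) = 485316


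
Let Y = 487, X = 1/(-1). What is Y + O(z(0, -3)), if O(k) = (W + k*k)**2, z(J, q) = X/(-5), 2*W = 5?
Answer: 1233629/2500 ≈ 493.45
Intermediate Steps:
X = -1
W = 5/2 (W = (1/2)*5 = 5/2 ≈ 2.5000)
z(J, q) = 1/5 (z(J, q) = -1/(-5) = -1*(-1/5) = 1/5)
O(k) = (5/2 + k**2)**2 (O(k) = (5/2 + k*k)**2 = (5/2 + k**2)**2)
Y + O(z(0, -3)) = 487 + (5 + 2*(1/5)**2)**2/4 = 487 + (5 + 2*(1/25))**2/4 = 487 + (5 + 2/25)**2/4 = 487 + (127/25)**2/4 = 487 + (1/4)*(16129/625) = 487 + 16129/2500 = 1233629/2500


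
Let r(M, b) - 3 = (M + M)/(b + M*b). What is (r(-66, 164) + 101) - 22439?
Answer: -59522742/2665 ≈ -22335.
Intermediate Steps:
r(M, b) = 3 + 2*M/(b + M*b) (r(M, b) = 3 + (M + M)/(b + M*b) = 3 + (2*M)/(b + M*b) = 3 + 2*M/(b + M*b))
(r(-66, 164) + 101) - 22439 = ((2*(-66) + 3*164 + 3*(-66)*164)/(164*(1 - 66)) + 101) - 22439 = ((1/164)*(-132 + 492 - 32472)/(-65) + 101) - 22439 = ((1/164)*(-1/65)*(-32112) + 101) - 22439 = (8028/2665 + 101) - 22439 = 277193/2665 - 22439 = -59522742/2665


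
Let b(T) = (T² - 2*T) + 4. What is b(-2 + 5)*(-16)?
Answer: -112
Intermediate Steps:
b(T) = 4 + T² - 2*T
b(-2 + 5)*(-16) = (4 + (-2 + 5)² - 2*(-2 + 5))*(-16) = (4 + 3² - 2*3)*(-16) = (4 + 9 - 6)*(-16) = 7*(-16) = -112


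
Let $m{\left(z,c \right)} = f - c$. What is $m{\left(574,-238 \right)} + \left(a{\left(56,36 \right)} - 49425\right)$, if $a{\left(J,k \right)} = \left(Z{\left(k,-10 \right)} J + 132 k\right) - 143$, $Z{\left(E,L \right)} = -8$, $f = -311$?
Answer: $-45337$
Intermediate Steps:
$m{\left(z,c \right)} = -311 - c$
$a{\left(J,k \right)} = -143 - 8 J + 132 k$ ($a{\left(J,k \right)} = \left(- 8 J + 132 k\right) - 143 = -143 - 8 J + 132 k$)
$m{\left(574,-238 \right)} + \left(a{\left(56,36 \right)} - 49425\right) = \left(-311 - -238\right) - 45264 = \left(-311 + 238\right) - 45264 = -73 + \left(4161 - 49425\right) = -73 - 45264 = -45337$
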